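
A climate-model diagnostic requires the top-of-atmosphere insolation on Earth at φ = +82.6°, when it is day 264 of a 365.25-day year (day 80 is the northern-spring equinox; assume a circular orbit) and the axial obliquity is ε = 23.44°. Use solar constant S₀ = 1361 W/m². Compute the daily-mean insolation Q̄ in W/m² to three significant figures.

Solar longitude: λ_s = 360° × (264 − 80)/365.25 = 181.355°.
sin δ = sin 23.44° × sin 181.355° = -0.00941, so δ = -0.539°.
cos H₀ = −tan(+82.6°) tan(-0.539°) = 0.0724, H₀ = 1.4983 rad.
Bracket: H₀ sin φ sin δ + cos φ cos δ sin H₀ = 1.4983×0.99167×-0.00941 + 0.12880×0.99996×0.99737 = -0.013982 + 0.128456 = 0.114474.
Q̄ = (S₀/π) × [bracket] = (1361/π) × 0.114474 = 49.59 W/m².

Q̄ ≈ 49.6 W/m²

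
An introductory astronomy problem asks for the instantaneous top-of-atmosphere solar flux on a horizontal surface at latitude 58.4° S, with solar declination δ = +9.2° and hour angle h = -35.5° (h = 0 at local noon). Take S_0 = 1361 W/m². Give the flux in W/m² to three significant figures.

cos θ_z = sin ϕ sin δ + cos ϕ cos δ cos h = -0.136175 + 0.421098 = 0.284923.
Flux = S_0 · cos θ_z = 1361 × 0.284923 = 387.8 W/m².

388 W/m²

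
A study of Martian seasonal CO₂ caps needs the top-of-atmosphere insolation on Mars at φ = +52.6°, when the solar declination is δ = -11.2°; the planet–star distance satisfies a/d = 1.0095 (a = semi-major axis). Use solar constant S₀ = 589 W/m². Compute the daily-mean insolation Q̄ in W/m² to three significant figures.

cos H₀ = −tan(+52.6°) tan(-11.200°) = 0.2590, H₀ = 1.3088 rad.
Bracket: H₀ sin φ sin δ + cos φ cos δ sin H₀ = 1.3088×0.79441×-0.19423 + 0.60738×0.98096×0.96588 = -0.201946 + 0.575486 = 0.373540.
Inverse-square distance factor (a/d)² = 1.0095² = 1.019090.
Q̄ = (S₀/π) × 1.019090 × [bracket] = (589/π) × 1.019090 × 0.373540 = 71.37 W/m².

Q̄ ≈ 71.4 W/m²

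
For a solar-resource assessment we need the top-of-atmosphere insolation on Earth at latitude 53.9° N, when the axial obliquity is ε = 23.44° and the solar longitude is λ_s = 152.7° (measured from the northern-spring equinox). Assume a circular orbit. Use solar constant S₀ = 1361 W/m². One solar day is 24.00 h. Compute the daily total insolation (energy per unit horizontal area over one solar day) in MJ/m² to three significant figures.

31.1 MJ/m²

Solar declination: sin δ = sin ε · sin λ_s = sin 23.44° × sin 152.7° = 0.18245, so δ = +10.512°.
cos H₀ = −tan(+53.9°) tan(+10.512°) = -0.2545, H₀ = 1.8281 rad.
Bracket: H₀ sin φ sin δ + cos φ cos δ sin H₀ = 1.8281×0.80799×0.18245 + 0.58920×0.98322×0.96708 = 0.269494 + 0.560242 = 0.829736.
Q̄ = (S₀/π) × [bracket] = (1361/π) × 0.829736 = 359.46 W/m².
Daily total = Q̄ × 24.00 h × 3600 s/h = 359.46 × 24.00 × 3600 / 10⁶ = 31.06 MJ/m².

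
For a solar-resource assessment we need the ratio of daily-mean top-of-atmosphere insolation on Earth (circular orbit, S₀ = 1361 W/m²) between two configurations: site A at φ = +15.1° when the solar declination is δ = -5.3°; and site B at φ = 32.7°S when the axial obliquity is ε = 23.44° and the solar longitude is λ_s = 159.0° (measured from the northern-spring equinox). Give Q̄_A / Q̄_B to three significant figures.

Q̄_A / Q̄_B ≈ 1.29

— Configuration A (φ=+15.1°):
cos H₀ = −tan(+15.1°) tan(-5.300°) = 0.0250, H₀ = 1.5458 rad.
Bracket: H₀ sin φ sin δ + cos φ cos δ sin H₀ = 1.5458×0.26050×-0.09237 + 0.96547×0.99572×0.99969 = -0.037196 + 0.961040 = 0.923844.
Q̄ = (S₀/π) × [bracket] = (1361/π) × 0.923844 = 400.23 W/m².
— Configuration B (φ=-32.7°):
Solar declination: sin δ = sin ε · sin λ_s = sin 23.44° × sin 159.0° = 0.14255, so δ = +8.196°.
cos H₀ = −tan(-32.7°) tan(+8.196°) = 0.0925, H₀ = 1.4782 rad.
Bracket: H₀ sin φ sin δ + cos φ cos δ sin H₀ = 1.4782×-0.54024×0.14255 + 0.84151×0.98979×0.99572 = -0.113838 + 0.829353 = 0.715515.
Q̄ = (S₀/π) × [bracket] = (1361/π) × 0.715515 = 309.98 W/m².
Ratio Q̄_A / Q̄_B = 400.23 / 309.98 = 1.291.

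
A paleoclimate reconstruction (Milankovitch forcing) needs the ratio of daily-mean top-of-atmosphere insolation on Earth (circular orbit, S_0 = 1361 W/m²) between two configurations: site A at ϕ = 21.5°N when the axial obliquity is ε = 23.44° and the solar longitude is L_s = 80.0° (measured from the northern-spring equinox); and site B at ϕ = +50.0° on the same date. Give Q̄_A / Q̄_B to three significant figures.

Q̄_A / Q̄_B ≈ 0.959

— Configuration A (ϕ=+21.5°):
Solar declination: sin δ = sin ε · sin L_s = sin 23.44° × sin 80.0° = 0.39175, so δ = +23.063°.
cos h₀ = −tan(+21.5°) tan(+23.063°) = -0.1677, h₀ = 1.7393 rad.
Bracket: h₀ sin ϕ sin δ + cos ϕ cos δ sin h₀ = 1.7393×0.36650×0.39175 + 0.93042×0.92007×0.98584 = 0.249722 + 0.843930 = 1.093652.
Q̄ = (S_0/π) × [bracket] = (1361/π) × 1.093652 = 473.79 W/m².
— Configuration B (ϕ=+50.0°):
cos h₀ = −tan(+50.0°) tan(+23.063°) = -0.5074, h₀ = 2.1030 rad.
Bracket: h₀ sin ϕ sin δ + cos ϕ cos δ sin h₀ = 2.1030×0.76604×0.39175 + 0.64279×0.92007×0.86170 = 0.631102 + 0.509620 = 1.140722.
Q̄ = (S_0/π) × [bracket] = (1361/π) × 1.140722 = 494.18 W/m².
Ratio Q̄_A / Q̄_B = 473.79 / 494.18 = 0.9587.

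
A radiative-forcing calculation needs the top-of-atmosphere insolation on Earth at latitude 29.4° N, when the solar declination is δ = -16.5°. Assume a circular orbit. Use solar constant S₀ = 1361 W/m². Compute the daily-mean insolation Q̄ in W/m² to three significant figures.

Q̄ ≈ 272 W/m²

cos H₀ = −tan(+29.4°) tan(-16.500°) = 0.1669, H₀ = 1.4031 rad.
Bracket: H₀ sin φ sin δ + cos φ cos δ sin H₀ = 1.4031×0.49090×-0.28402 + 0.87121×0.95882×0.98597 = -0.195628 + 0.823614 = 0.627986.
Q̄ = (S₀/π) × [bracket] = (1361/π) × 0.627986 = 272.1 W/m².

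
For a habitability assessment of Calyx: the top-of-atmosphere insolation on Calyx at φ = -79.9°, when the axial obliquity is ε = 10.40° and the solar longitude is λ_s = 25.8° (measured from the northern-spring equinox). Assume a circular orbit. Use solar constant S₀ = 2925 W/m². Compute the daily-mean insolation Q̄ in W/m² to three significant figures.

Q̄ ≈ 65.9 W/m²

Solar declination: sin δ = sin ε · sin λ_s = sin 10.40° × sin 25.8° = 0.07857, so δ = +4.506°.
cos H₀ = −tan(-79.9°) tan(+4.506°) = 0.4424, H₀ = 1.1125 rad.
Bracket: H₀ sin φ sin δ + cos φ cos δ sin H₀ = 1.1125×-0.98450×0.07857 + 0.17537×0.99691×0.89680 = -0.086054 + 0.156786 = 0.070732.
Q̄ = (S₀/π) × [bracket] = (2925/π) × 0.070732 = 65.86 W/m².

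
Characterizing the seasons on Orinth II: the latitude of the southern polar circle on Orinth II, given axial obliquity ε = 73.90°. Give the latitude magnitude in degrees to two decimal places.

16.10°

The polar circle is the lowest latitude that experiences at least one full rotation of continuous darkness at the northern-summer solstice; it lies at |φ| = 90° − ε = 90° − 73.90° = 16.10°.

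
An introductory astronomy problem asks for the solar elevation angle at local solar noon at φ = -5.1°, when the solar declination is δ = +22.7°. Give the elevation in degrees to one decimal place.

At local noon the hour angle is zero, so the zenith angle equals |φ − δ| = |-5.1° − (+22.700°)| = 27.800°.
Elevation = 90° − 27.800° = 62.2°.

62.2°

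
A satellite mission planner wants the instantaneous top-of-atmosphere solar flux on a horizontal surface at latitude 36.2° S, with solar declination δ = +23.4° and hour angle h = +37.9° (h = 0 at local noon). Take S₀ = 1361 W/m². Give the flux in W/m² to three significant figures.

476 W/m²

cos θ_z = sin φ sin δ + cos φ cos δ cos h = -0.234558 + 0.584389 = 0.349831.
Flux = S₀ · cos θ_z = 1361 × 0.349831 = 476.1 W/m².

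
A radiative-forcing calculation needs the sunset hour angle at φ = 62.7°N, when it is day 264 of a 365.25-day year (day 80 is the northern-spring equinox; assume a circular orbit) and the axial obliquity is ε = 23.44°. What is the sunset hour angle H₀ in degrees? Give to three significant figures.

H₀ = 89.0°

Solar longitude: λ_s = 360° × (264 − 80)/365.25 = 181.355°.
sin δ = sin 23.44° × sin 181.355° = -0.00941, so δ = -0.539°.
cos H₀ = −tan φ · tan δ = −tan(+62.7°) × tan(-0.539°) = 0.0182, so H₀ = 1.5526 rad = 88.96°.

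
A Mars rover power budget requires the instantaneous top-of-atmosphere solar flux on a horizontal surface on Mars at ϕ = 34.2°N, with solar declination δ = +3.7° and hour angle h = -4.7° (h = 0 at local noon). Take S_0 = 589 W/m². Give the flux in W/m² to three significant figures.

506 W/m²

cos θ_z = sin ϕ sin δ + cos ϕ cos δ cos h = 0.036273 + 0.822581 = 0.858854.
Flux = S_0 · cos θ_z = 589 × 0.858854 = 505.9 W/m².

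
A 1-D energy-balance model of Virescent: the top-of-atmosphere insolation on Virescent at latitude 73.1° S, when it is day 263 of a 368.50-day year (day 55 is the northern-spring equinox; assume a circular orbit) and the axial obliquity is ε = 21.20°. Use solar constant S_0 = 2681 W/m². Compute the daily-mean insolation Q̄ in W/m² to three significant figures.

Q̄ ≈ 456 W/m²

Solar longitude: L_s = 360° × (263 − 55)/368.50 = 203.202°.
sin δ = sin 21.20° × sin 203.202° = -0.14247, so δ = -8.191°.
cos h₀ = −tan(-73.1°) tan(-8.191°) = -0.4738, h₀ = 2.0644 rad.
Bracket: h₀ sin ϕ sin δ + cos ϕ cos δ sin h₀ = 2.0644×-0.95681×-0.14247 + 0.29070×0.98980×0.88065 = 0.281412 + 0.253394 = 0.534806.
Q̄ = (S_0/π) × [bracket] = (2681/π) × 0.534806 = 456.4 W/m².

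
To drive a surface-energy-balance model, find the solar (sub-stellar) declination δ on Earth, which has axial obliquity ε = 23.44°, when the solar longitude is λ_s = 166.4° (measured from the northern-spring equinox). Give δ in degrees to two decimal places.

δ = +5.37°

sin δ = sin ε · sin λ_s = sin 23.44° × sin 166.4° = 0.093537.
δ = arcsin(0.093537) = +5.37°.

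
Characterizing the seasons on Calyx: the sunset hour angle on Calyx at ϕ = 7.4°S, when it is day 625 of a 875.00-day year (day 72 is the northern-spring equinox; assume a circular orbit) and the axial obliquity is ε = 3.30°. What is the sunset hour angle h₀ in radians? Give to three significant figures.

h₀ = 1.58 rad

Solar longitude: L_s = 360° × (625 − 72)/875.00 = 227.520°.
sin δ = sin 3.30° × sin 227.520° = -0.04245, so δ = -2.433°.
cos h₀ = −tan ϕ · tan δ = −tan(-7.4°) × tan(-2.433°) = -0.0055, so h₀ = 1.5763 rad = 90.32°.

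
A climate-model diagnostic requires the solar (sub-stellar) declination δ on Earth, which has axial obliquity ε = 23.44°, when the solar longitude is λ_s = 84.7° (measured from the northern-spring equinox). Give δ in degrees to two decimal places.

sin δ = sin ε · sin λ_s = sin 23.44° × sin 84.7° = 0.396088.
δ = arcsin(0.396088) = +23.33°.

δ = +23.33°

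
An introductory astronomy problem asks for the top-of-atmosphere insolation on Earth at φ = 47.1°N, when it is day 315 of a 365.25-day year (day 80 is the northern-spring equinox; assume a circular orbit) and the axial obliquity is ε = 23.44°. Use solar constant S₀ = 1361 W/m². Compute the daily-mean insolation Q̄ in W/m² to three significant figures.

Q̄ ≈ 142 W/m²

Solar longitude: λ_s = 360° × (315 − 80)/365.25 = 231.622°.
sin δ = sin 23.44° × sin 231.622° = -0.31184, so δ = -18.170°.
cos H₀ = −tan(+47.1°) tan(-18.170°) = 0.3532, H₀ = 1.2098 rad.
Bracket: H₀ sin φ sin δ + cos φ cos δ sin H₀ = 1.2098×0.73254×-0.31184 + 0.68072×0.95013×0.93555 = -0.276361 + 0.605088 = 0.328727.
Q̄ = (S₀/π) × [bracket] = (1361/π) × 0.328727 = 142.4 W/m².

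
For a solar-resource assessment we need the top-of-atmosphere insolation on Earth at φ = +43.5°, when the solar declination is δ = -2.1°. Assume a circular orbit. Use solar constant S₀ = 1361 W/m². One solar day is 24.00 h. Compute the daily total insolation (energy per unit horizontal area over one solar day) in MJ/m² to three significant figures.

25.7 MJ/m²

cos H₀ = −tan(+43.5°) tan(-2.100°) = 0.0348, H₀ = 1.5360 rad.
Bracket: H₀ sin φ sin δ + cos φ cos δ sin H₀ = 1.5360×0.68835×-0.03664 + 0.72537×0.99933×0.99939 = -0.038740 + 0.724442 = 0.685702.
Q̄ = (S₀/π) × [bracket] = (1361/π) × 0.685702 = 297.06 W/m².
Daily total = Q̄ × 24.00 h × 3600 s/h = 297.06 × 24.00 × 3600 / 10⁶ = 25.67 MJ/m².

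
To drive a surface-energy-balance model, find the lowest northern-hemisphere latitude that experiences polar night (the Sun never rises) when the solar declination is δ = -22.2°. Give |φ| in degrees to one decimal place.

Polar night requires cos H₀ = −tan φ tan δ ≥ 1, i.e. tan φ tan δ ≤ −1.
The boundary is |tan φ| · |tan δ| = 1, so |φ| = 90° − |δ| = 90° − 22.2° = 67.8° in the northern hemisphere.

|φ| = 67.8°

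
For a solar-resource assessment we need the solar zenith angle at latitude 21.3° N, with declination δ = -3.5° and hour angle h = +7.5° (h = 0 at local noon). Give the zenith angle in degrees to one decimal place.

θ_z = 25.9°

cos θ_z = sin φ sin δ + cos φ cos δ cos h = -0.022176 + 0.921998 = 0.899822.
θ_z = arccos(0.899822) = 25.9°.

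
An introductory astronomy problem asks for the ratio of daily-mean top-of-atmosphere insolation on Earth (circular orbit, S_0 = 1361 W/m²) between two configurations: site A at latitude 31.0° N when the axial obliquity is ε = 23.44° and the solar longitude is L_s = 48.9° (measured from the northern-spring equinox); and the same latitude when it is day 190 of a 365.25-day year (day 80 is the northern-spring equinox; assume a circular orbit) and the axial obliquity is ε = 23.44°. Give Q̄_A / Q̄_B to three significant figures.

— Configuration A (ϕ=+31.0°):
Solar declination: sin δ = sin ε · sin L_s = sin 23.44° × sin 48.9° = 0.29976, so δ = +17.443°.
cos h₀ = −tan(+31.0°) tan(+17.443°) = -0.1888, h₀ = 1.7607 rad.
Bracket: h₀ sin ϕ sin δ + cos ϕ cos δ sin h₀ = 1.7607×0.51504×0.29976 + 0.85717×0.95402×0.98202 = 0.271832 + 0.803054 = 1.074886.
Q̄ = (S_0/π) × [bracket] = (1361/π) × 1.074886 = 465.66 W/m².
— Configuration B (ϕ=+31.0°):
Solar longitude: L_s = 360° × (190 − 80)/365.25 = 108.419°.
sin δ = sin 23.44° × sin 108.419° = 0.37741, so δ = +22.173°.
cos h₀ = −tan(+31.0°) tan(+22.173°) = -0.2449, h₀ = 1.8182 rad.
Bracket: h₀ sin ϕ sin δ + cos ϕ cos δ sin h₀ = 1.8182×0.51504×0.37741 + 0.85717×0.92605×0.96955 = 0.353424 + 0.769612 = 1.123036.
Q̄ = (S_0/π) × [bracket] = (1361/π) × 1.123036 = 486.52 W/m².
Ratio Q̄_A / Q̄_B = 465.66 / 486.52 = 0.9571.

Q̄_A / Q̄_B ≈ 0.957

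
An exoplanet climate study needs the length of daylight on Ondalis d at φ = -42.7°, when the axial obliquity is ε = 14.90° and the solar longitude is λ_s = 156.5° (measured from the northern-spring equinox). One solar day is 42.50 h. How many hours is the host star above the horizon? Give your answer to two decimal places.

Solar declination: sin δ = sin ε · sin λ_s = sin 14.90° × sin 156.5° = 0.10253, so δ = +5.885°.
cos H₀ = −tan φ · tan δ = −tan(-42.7°) × tan(+5.885°) = 0.0951, so H₀ = 1.4755 rad = 84.54°.
Daylight = 2H₀/(2π) × 42.50 h = (1.4755/π) × 42.50 = 19.96 h.

19.96 h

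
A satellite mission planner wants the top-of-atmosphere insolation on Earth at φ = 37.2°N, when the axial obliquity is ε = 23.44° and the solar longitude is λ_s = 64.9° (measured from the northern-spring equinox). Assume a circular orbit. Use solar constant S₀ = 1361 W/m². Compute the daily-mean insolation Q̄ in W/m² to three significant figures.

Solar declination: sin δ = sin ε · sin λ_s = sin 23.44° × sin 64.9° = 0.36022, so δ = +21.114°.
cos H₀ = −tan(+37.2°) tan(+21.114°) = -0.2931, H₀ = 1.8683 rad.
Bracket: H₀ sin φ sin δ + cos φ cos δ sin H₀ = 1.8683×0.60460×0.36022 + 0.79653×0.93287×0.95608 = 0.406895 + 0.710424 = 1.117319.
Q̄ = (S₀/π) × [bracket] = (1361/π) × 1.117319 = 484.0 W/m².

Q̄ ≈ 484 W/m²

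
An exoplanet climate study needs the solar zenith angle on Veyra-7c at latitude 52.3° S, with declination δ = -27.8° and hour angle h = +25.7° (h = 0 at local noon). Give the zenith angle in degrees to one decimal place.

θ_z = 31.1°

cos θ_z = sin φ sin δ + cos φ cos δ cos h = 0.369016 + 0.487433 = 0.856449.
θ_z = arccos(0.856449) = 31.1°.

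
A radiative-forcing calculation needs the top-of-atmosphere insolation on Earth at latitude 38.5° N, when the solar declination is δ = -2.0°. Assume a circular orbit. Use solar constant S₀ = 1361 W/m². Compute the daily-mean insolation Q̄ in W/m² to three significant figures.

Q̄ ≈ 324 W/m²

cos H₀ = −tan(+38.5°) tan(-2.000°) = 0.0278, H₀ = 1.5430 rad.
Bracket: H₀ sin φ sin δ + cos φ cos δ sin H₀ = 1.5430×0.62251×-0.03490 + 0.78261×0.99939×0.99961 = -0.033523 + 0.781828 = 0.748305.
Q̄ = (S₀/π) × [bracket] = (1361/π) × 0.748305 = 324.2 W/m².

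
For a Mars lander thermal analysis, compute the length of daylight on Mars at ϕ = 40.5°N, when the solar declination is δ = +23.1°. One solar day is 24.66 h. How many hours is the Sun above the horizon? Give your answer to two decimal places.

15.26 h

cos h₀ = −tan ϕ · tan δ = −tan(+40.5°) × tan(+23.100°) = -0.3643, so h₀ = 1.9437 rad = 111.36°.
Daylight = 2h₀/(2π) × 24.66 h = (1.9437/π) × 24.66 = 15.26 h.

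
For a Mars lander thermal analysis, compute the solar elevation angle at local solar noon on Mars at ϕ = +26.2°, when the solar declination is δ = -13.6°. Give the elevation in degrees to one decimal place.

50.2°

At local noon the hour angle is zero, so the zenith angle equals |ϕ − δ| = |+26.2° − (-13.600°)| = 39.800°.
Elevation = 90° − 39.800° = 50.2°.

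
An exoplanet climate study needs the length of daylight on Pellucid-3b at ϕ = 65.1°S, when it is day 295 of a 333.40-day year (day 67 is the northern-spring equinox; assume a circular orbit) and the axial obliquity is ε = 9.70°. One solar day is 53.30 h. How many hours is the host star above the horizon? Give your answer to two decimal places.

Solar longitude: L_s = 360° × (295 − 67)/333.40 = 246.191°.
sin δ = sin 9.70° × sin 246.191° = -0.15415, so δ = -8.868°.
cos h₀ = −tan ϕ · tan δ = −tan(-65.1°) × tan(-8.868°) = -0.3361, so h₀ = 1.9136 rad = 109.64°.
Daylight = 2h₀/(2π) × 53.30 h = (1.9136/π) × 53.30 = 32.47 h.

32.47 h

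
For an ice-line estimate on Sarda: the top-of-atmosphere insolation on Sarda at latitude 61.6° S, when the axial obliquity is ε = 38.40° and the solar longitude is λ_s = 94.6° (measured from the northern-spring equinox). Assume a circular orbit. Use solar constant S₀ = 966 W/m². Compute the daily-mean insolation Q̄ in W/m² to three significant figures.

Solar declination: sin δ = sin ε · sin λ_s = sin 38.40° × sin 94.6° = 0.61915, so δ = +38.254°.
cos H₀ = −tan(-61.6°) tan(+38.254°) = 1.4582 ≥ 1 ⇒ polar night, H₀ = 0 and Q̄ = 0.

Q̄ ≈ 0.00 W/m²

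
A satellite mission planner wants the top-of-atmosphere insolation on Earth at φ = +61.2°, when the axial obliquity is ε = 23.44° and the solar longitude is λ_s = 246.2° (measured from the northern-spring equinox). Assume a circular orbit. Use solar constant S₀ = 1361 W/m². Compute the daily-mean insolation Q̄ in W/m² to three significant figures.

Solar declination: sin δ = sin ε · sin λ_s = sin 23.44° × sin 246.2° = -0.36396, so δ = -21.344°.
cos H₀ = −tan(+61.2°) tan(-21.344°) = 0.7108, H₀ = 0.7802 rad.
Bracket: H₀ sin φ sin δ + cos φ cos δ sin H₀ = 0.7802×0.87631×-0.36396 + 0.48175×0.93141×0.70340 = -0.248838 + 0.315620 = 0.066782.
Q̄ = (S₀/π) × [bracket] = (1361/π) × 0.066782 = 28.93 W/m².

Q̄ ≈ 28.9 W/m²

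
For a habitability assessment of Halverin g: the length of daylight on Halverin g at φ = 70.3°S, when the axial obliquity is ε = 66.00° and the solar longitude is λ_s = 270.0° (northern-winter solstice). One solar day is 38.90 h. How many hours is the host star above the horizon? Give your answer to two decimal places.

38.90 h

Solar declination: sin δ = sin ε · sin λ_s = sin 66.00° × sin 270.0° = -0.91355, so δ = -66.000°.
Sunrise equation: cos H₀ = −tan φ · tan δ = -6.2729 ≤ −1, so the host star never sets (polar day) and H₀ = π.
Daylight = 2H₀/(2π) × 38.90 h = (3.1416/π) × 38.90 = 38.90 h.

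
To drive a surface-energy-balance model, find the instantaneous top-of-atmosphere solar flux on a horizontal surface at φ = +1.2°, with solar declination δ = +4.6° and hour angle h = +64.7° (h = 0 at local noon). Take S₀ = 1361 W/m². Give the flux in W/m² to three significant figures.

582 W/m²

cos θ_z = sin φ sin δ + cos φ cos δ cos h = 0.001680 + 0.425888 = 0.427568.
Flux = S₀ · cos θ_z = 1361 × 0.427568 = 581.9 W/m².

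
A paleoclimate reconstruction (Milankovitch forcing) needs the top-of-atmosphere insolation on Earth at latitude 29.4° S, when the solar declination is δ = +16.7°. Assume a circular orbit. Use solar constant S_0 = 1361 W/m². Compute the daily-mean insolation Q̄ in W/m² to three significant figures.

cos h₀ = −tan(-29.4°) tan(+16.700°) = 0.1690, h₀ = 1.4009 rad.
Bracket: h₀ sin ϕ sin δ + cos ϕ cos δ sin h₀ = 1.4009×-0.49090×0.28736 + 0.87121×0.95782×0.98561 = -0.197618 + 0.822454 = 0.624836.
Q̄ = (S_0/π) × [bracket] = (1361/π) × 0.624836 = 270.7 W/m².

Q̄ ≈ 271 W/m²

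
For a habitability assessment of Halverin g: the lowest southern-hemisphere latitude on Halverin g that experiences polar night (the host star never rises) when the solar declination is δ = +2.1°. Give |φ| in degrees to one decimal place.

|φ| = 87.9°

Polar night requires cos H₀ = −tan φ tan δ ≥ 1, i.e. tan φ tan δ ≤ −1.
The boundary is |tan φ| · |tan δ| = 1, so |φ| = 90° − |δ| = 90° − 2.1° = 87.9° in the southern hemisphere.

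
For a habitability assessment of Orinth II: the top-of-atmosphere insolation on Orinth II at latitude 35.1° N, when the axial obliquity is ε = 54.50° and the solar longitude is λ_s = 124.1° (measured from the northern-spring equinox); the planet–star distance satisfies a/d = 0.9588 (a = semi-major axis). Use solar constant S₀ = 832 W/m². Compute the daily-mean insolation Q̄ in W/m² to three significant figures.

Q̄ ≈ 327 W/m²

Solar declination: sin δ = sin ε · sin λ_s = sin 54.50° × sin 124.1° = 0.67414, so δ = +42.387°.
cos H₀ = −tan(+35.1°) tan(+42.387°) = -0.6415, H₀ = 2.2672 rad.
Bracket: H₀ sin φ sin δ + cos φ cos δ sin H₀ = 2.2672×0.57501×0.67414 + 0.81815×0.73861×0.76715 = 0.878851 + 0.463584 = 1.342435.
Inverse-square distance factor (a/d)² = 0.9588² = 0.919297.
Q̄ = (S₀/π) × 0.919297 × [bracket] = (832/π) × 0.919297 × 1.342435 = 326.8 W/m².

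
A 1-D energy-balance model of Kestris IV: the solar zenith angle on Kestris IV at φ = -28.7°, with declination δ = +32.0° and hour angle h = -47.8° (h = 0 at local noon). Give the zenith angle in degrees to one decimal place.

cos θ_z = sin φ sin δ + cos φ cos δ cos h = -0.254480 + 0.499668 = 0.245188.
θ_z = arccos(0.245188) = 75.8°.

θ_z = 75.8°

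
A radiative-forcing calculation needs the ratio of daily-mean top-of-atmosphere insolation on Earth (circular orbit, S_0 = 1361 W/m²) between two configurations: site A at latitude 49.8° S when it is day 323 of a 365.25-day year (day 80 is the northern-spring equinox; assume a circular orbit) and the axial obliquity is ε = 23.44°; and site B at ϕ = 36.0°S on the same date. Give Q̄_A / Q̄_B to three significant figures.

Q̄_A / Q̄_B ≈ 0.974

— Configuration A (ϕ=-49.8°):
Solar longitude: L_s = 360° × (323 − 80)/365.25 = 239.507°.
sin δ = sin 23.44° × sin 239.507° = -0.34277, so δ = -20.046°.
cos h₀ = −tan(-49.8°) tan(-20.046°) = -0.4318, h₀ = 2.0173 rad.
Bracket: h₀ sin ϕ sin δ + cos ϕ cos δ sin h₀ = 2.0173×-0.76380×-0.34277 + 0.64546×0.93942×0.90198 = 0.528145 + 0.546923 = 1.075068.
Q̄ = (S_0/π) × [bracket] = (1361/π) × 1.075068 = 465.74 W/m².
— Configuration B (ϕ=-36.0°):
cos h₀ = −tan(-36.0°) tan(-20.046°) = -0.2651, h₀ = 1.8391 rad.
Bracket: h₀ sin ϕ sin δ + cos ϕ cos δ sin h₀ = 1.8391×-0.58779×-0.34277 + 0.80902×0.93942×0.96422 = 0.370536 + 0.732816 = 1.103352.
Q̄ = (S_0/π) × [bracket] = (1361/π) × 1.103352 = 477.99 W/m².
Ratio Q̄_A / Q̄_B = 465.74 / 477.99 = 0.9744.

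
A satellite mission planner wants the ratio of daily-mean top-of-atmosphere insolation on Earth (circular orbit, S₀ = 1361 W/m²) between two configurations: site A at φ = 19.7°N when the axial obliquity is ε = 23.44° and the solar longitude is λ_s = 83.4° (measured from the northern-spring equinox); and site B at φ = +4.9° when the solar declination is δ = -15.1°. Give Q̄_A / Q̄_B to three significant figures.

Q̄_A / Q̄_B ≈ 1.17

— Configuration A (φ=+19.7°):
Solar declination: sin δ = sin ε · sin λ_s = sin 23.44° × sin 83.4° = 0.39515, so δ = +23.275°.
cos H₀ = −tan(+19.7°) tan(+23.275°) = -0.1540, H₀ = 1.7254 rad.
Bracket: H₀ sin φ sin δ + cos φ cos δ sin H₀ = 1.7254×0.33710×0.39515 + 0.94147×0.91862×0.98807 = 0.229832 + 0.854535 = 1.084367.
Q̄ = (S₀/π) × [bracket] = (1361/π) × 1.084367 = 469.77 W/m².
— Configuration B (φ=+4.9°):
cos H₀ = −tan(+4.9°) tan(-15.100°) = 0.0231, H₀ = 1.5477 rad.
Bracket: H₀ sin φ sin δ + cos φ cos δ sin H₀ = 1.5477×0.08542×-0.26050 + 0.99635×0.96547×0.99973 = -0.034439 + 0.961686 = 0.927247.
Q̄ = (S₀/π) × [bracket] = (1361/π) × 0.927247 = 401.70 W/m².
Ratio Q̄_A / Q̄_B = 469.77 / 401.70 = 1.169.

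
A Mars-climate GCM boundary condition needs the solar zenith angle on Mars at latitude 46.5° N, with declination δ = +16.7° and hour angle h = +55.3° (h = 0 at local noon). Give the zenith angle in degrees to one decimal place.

cos θ_z = sin ϕ sin δ + cos ϕ cos δ cos h = 0.208444 + 0.375338 = 0.583782.
θ_z = arccos(0.583782) = 54.3°.

θ_z = 54.3°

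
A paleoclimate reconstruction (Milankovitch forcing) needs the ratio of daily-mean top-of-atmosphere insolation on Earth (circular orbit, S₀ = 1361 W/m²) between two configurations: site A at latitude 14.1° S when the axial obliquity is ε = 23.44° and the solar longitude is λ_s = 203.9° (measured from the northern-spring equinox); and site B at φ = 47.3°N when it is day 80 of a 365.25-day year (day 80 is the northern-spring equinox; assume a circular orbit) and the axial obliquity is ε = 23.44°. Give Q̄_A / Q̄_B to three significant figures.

Q̄_A / Q̄_B ≈ 1.50

— Configuration A (φ=-14.1°):
Solar declination: sin δ = sin ε · sin λ_s = sin 23.44° × sin 203.9° = -0.16116, so δ = -9.274°.
cos H₀ = −tan(-14.1°) tan(-9.274°) = -0.0410, H₀ = 1.6118 rad.
Bracket: H₀ sin φ sin δ + cos φ cos δ sin H₀ = 1.6118×-0.24362×-0.16116 + 0.96987×0.98693×0.99916 = 0.063282 + 0.956390 = 1.019672.
Q̄ = (S₀/π) × [bracket] = (1361/π) × 1.019672 = 441.74 W/m².
— Configuration B (φ=+47.3°):
Solar longitude: λ_s = 360° × (80 − 80)/365.25 = 0.000°.
sin δ = sin 23.44° × sin 0.000° = 0.00000, so δ = +0.000°.
cos H₀ = −tan(+47.3°) tan(+0.000°) = -0.0000, H₀ = 1.5708 rad.
Bracket: H₀ sin φ sin δ + cos φ cos δ sin H₀ = 1.5708×0.73491×0.00000 + 0.67816×1.00000×1.00000 = 0.000000 + 0.678160 = 0.678160.
Q̄ = (S₀/π) × [bracket] = (1361/π) × 0.678160 = 293.79 W/m².
Ratio Q̄_A / Q̄_B = 441.74 / 293.79 = 1.504.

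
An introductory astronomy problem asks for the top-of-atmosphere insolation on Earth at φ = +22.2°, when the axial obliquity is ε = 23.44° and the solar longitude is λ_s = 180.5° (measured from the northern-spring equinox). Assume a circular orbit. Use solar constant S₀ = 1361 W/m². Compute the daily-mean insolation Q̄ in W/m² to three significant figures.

Q̄ ≈ 400 W/m²

Solar declination: sin δ = sin ε · sin λ_s = sin 23.44° × sin 180.5° = -0.00347, so δ = -0.199°.
cos H₀ = −tan(+22.2°) tan(-0.199°) = 0.0014, H₀ = 1.5694 rad.
Bracket: H₀ sin φ sin δ + cos φ cos δ sin H₀ = 1.5694×0.37784×-0.00347 + 0.92587×0.99999×1.00000 = -0.002058 + 0.925861 = 0.923803.
Q̄ = (S₀/π) × [bracket] = (1361/π) × 0.923803 = 400.2 W/m².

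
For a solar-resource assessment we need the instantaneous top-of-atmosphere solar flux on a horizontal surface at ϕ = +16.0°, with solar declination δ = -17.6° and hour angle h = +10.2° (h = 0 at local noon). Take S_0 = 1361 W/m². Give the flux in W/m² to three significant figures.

1.11e+03 W/m²

cos θ_z = sin ϕ sin δ + cos ϕ cos δ cos h = -0.083344 + 0.901785 = 0.818441.
Flux = S_0 · cos θ_z = 1361 × 0.818441 = 1114 W/m².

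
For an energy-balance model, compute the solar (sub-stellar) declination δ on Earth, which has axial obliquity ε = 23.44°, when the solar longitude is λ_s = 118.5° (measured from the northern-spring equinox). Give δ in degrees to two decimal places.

δ = +20.46°

sin δ = sin ε · sin λ_s = sin 23.44° × sin 118.5° = 0.349583.
δ = arcsin(0.349583) = +20.46°.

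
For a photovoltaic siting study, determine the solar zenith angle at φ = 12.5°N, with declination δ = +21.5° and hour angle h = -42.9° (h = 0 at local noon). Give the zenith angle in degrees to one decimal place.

cos θ_z = sin φ sin δ + cos φ cos δ cos h = 0.079325 + 0.665415 = 0.744740.
θ_z = arccos(0.744740) = 41.9°.

θ_z = 41.9°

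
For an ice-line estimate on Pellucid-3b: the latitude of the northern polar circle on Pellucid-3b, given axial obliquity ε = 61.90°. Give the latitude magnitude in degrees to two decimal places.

The polar circle is the lowest latitude that experiences at least one full rotation of continuous daylight at the northern-summer solstice; it lies at |φ| = 90° − ε = 90° − 61.90° = 28.10°.

28.10°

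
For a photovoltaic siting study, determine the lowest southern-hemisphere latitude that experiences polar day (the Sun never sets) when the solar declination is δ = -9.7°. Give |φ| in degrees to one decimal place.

Polar day requires cos H₀ = −tan φ tan δ ≤ −1, i.e. tan φ tan δ ≥ 1.
The boundary is |tan φ| · |tan δ| = 1, so |φ| = 90° − |δ| = 90° − 9.7° = 80.3° in the southern hemisphere.

|φ| = 80.3°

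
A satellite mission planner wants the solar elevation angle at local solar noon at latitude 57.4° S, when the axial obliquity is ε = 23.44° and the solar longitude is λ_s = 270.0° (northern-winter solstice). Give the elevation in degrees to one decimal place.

56.0°

Solar declination: sin δ = sin ε · sin λ_s = sin 23.44° × sin 270.0° = -0.39779, so δ = -23.440°.
At local noon the hour angle is zero, so the zenith angle equals |φ − δ| = |-57.4° − (-23.440°)| = 33.960°.
Elevation = 90° − 33.960° = 56.0°.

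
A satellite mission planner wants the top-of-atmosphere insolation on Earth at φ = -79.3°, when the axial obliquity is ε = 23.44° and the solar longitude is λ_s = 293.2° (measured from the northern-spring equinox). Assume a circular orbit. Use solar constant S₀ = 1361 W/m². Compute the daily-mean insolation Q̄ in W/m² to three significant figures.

Q̄ ≈ 489 W/m²

Solar declination: sin δ = sin ε · sin λ_s = sin 23.44° × sin 293.2° = -0.36562, so δ = -21.446°.
cos H₀ = −tan(-79.3°) tan(-21.446°) = -2.0789 ≤ −1 ⇒ polar day, H₀ = π.
Bracket: H₀ sin φ sin δ + cos φ cos δ sin H₀ = 3.1416×-0.98261×-0.36562 + 0.18567×0.93076×0.00000 = 1.128657 + 0.000000 = 1.128657.
Q̄ = (S₀/π) × [bracket] = (1361/π) × 1.128657 = 489.0 W/m².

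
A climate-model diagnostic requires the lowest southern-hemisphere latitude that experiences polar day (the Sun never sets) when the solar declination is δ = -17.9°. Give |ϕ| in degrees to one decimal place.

|ϕ| = 72.1°

Polar day requires cos h₀ = −tan ϕ tan δ ≤ −1, i.e. tan ϕ tan δ ≥ 1.
The boundary is |tan ϕ| · |tan δ| = 1, so |ϕ| = 90° − |δ| = 90° − 17.9° = 72.1° in the southern hemisphere.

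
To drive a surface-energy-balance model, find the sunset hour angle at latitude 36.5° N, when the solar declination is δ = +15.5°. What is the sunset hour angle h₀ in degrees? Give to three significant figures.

cos h₀ = −tan ϕ · tan δ = −tan(+36.5°) × tan(+15.500°) = -0.2052, so h₀ = 1.7775 rad = 101.84°.

h₀ = 102°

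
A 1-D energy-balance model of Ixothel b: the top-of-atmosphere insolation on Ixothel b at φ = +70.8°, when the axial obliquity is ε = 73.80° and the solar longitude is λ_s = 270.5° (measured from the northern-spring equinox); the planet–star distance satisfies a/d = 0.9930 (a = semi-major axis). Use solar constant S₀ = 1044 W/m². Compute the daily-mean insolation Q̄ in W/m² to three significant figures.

Solar declination: sin δ = sin ε · sin λ_s = sin 73.80° × sin 270.5° = -0.96026, so δ = -73.792°.
cos H₀ = −tan(+70.8°) tan(-73.792°) = 9.8793 ≥ 1 ⇒ polar night, H₀ = 0 and Q̄ = 0.
Inverse-square distance factor (a/d)² = 0.9930² = 0.986049.

Q̄ ≈ 0.00 W/m²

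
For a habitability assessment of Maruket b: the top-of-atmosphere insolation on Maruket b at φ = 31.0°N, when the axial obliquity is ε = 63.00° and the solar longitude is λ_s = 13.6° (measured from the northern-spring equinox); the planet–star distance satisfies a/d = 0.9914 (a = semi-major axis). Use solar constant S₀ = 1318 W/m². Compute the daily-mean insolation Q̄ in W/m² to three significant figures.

Solar declination: sin δ = sin ε · sin λ_s = sin 63.00° × sin 13.6° = 0.20951, so δ = +12.094°.
cos H₀ = −tan(+31.0°) tan(+12.094°) = -0.1287, H₀ = 1.6999 rad.
Bracket: H₀ sin φ sin δ + cos φ cos δ sin H₀ = 1.6999×0.51504×0.20951 + 0.85717×0.97781×0.99168 = 0.183429 + 0.831176 = 1.014605.
Inverse-square distance factor (a/d)² = 0.9914² = 0.982874.
Q̄ = (S₀/π) × 0.982874 × [bracket] = (1318/π) × 0.982874 × 1.014605 = 418.4 W/m².

Q̄ ≈ 418 W/m²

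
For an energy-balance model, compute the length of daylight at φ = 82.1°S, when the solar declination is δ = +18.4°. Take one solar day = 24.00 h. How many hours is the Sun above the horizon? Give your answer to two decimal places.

cos H₀ = −tan φ · tan δ = 2.3973 ≥ 1, so the Sun never rises (polar night) and H₀ = 0.
Daylight = 2H₀/(2π) × 24.00 h = (0.0000/π) × 24.00 = 0.00 h.

0.00 h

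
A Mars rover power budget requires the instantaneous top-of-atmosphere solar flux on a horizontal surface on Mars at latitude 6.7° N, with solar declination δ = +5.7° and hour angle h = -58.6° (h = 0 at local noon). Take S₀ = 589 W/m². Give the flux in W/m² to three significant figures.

cos θ_z = sin φ sin δ + cos φ cos δ cos h = 0.011588 + 0.514893 = 0.526481.
Flux = S₀ · cos θ_z = 589 × 0.526481 = 310.1 W/m².

310 W/m²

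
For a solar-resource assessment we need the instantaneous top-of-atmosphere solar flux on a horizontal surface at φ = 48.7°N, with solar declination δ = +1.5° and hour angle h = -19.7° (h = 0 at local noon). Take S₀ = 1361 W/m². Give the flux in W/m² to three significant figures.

872 W/m²

cos θ_z = sin φ sin δ + cos φ cos δ cos h = 0.019666 + 0.621159 = 0.640825.
Flux = S₀ · cos θ_z = 1361 × 0.640825 = 872.2 W/m².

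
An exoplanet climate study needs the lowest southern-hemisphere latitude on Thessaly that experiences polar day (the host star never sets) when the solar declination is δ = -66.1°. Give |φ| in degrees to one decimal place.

Polar day requires cos H₀ = −tan φ tan δ ≤ −1, i.e. tan φ tan δ ≥ 1.
The boundary is |tan φ| · |tan δ| = 1, so |φ| = 90° − |δ| = 90° − 66.1° = 23.9° in the southern hemisphere.

|φ| = 23.9°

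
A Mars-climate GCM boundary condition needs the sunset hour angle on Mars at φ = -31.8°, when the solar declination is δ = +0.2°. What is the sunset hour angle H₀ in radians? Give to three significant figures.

H₀ = 1.57 rad

cos H₀ = −tan φ · tan δ = −tan(-31.8°) × tan(+0.200°) = 0.0022, so H₀ = 1.5686 rad = 89.88°.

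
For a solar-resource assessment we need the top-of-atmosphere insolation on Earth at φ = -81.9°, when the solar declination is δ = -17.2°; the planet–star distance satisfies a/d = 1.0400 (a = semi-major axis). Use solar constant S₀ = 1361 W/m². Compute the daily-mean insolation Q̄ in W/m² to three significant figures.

cos H₀ = −tan(-81.9°) tan(-17.200°) = -2.1750 ≤ −1 ⇒ polar day, H₀ = π.
Bracket: H₀ sin φ sin δ + cos φ cos δ sin H₀ = 3.1416×-0.99002×-0.29571 + 0.14090×0.95528×0.00000 = 0.919731 + 0.000000 = 0.919731.
Inverse-square distance factor (a/d)² = 1.0400² = 1.081600.
Q̄ = (S₀/π) × 1.081600 × [bracket] = (1361/π) × 1.081600 × 0.919731 = 431.0 W/m².

Q̄ ≈ 431 W/m²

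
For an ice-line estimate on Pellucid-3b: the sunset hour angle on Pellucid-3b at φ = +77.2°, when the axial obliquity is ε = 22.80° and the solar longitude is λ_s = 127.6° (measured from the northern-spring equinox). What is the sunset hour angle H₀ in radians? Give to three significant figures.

H₀ = 3.14 rad

Solar declination: sin δ = sin ε · sin λ_s = sin 22.80° × sin 127.6° = 0.30702, so δ = +17.880°.
Sunrise equation: cos H₀ = −tan φ · tan δ = -1.4200 ≤ −1, so the host star never sets (polar day) and H₀ = π.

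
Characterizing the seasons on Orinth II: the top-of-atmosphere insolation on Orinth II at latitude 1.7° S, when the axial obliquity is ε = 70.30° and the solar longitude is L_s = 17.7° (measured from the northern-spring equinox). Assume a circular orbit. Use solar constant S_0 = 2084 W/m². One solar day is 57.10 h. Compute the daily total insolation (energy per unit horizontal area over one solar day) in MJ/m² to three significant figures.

Solar declination: sin δ = sin ε · sin L_s = sin 70.30° × sin 17.7° = 0.28624, so δ = +16.633°.
cos h₀ = −tan(-1.7°) tan(+16.633°) = 0.0089, h₀ = 1.5619 rad.
Bracket: h₀ sin ϕ sin δ + cos ϕ cos δ sin h₀ = 1.5619×-0.02967×0.28624 + 0.99956×0.95816×0.99996 = -0.013265 + 0.957700 = 0.944435.
Q̄ = (S_0/π) × [bracket] = (2084/π) × 0.944435 = 626.50 W/m².
Daily total = Q̄ × 57.10 h × 3600 s/h = 626.50 × 57.10 × 3600 / 10⁶ = 128.8 MJ/m².

129 MJ/m²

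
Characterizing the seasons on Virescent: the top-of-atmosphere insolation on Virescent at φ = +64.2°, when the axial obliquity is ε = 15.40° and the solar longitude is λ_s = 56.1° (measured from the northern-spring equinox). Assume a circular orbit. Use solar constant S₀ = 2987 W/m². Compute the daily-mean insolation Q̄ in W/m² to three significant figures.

Q̄ ≈ 745 W/m²

Solar declination: sin δ = sin ε · sin λ_s = sin 15.40° × sin 56.1° = 0.22041, so δ = +12.733°.
cos H₀ = −tan(+64.2°) tan(+12.733°) = -0.4674, H₀ = 2.0572 rad.
Bracket: H₀ sin φ sin δ + cos φ cos δ sin H₀ = 2.0572×0.90032×0.22041 + 0.43523×0.97541×0.88402 = 0.408230 + 0.375291 = 0.783521.
Q̄ = (S₀/π) × [bracket] = (2987/π) × 0.783521 = 745.0 W/m².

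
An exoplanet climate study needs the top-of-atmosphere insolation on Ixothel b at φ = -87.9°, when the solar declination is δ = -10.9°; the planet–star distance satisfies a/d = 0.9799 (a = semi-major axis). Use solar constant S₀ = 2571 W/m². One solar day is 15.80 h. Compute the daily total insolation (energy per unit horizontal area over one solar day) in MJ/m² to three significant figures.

cos H₀ = −tan(-87.9°) tan(-10.900°) = -5.2517 ≤ −1 ⇒ polar day, H₀ = π.
Bracket: H₀ sin φ sin δ + cos φ cos δ sin H₀ = 3.1416×-0.99933×-0.18910 + 0.03664×0.98196×0.00000 = 0.593679 + 0.000000 = 0.593679.
Inverse-square distance factor (a/d)² = 0.9799² = 0.960204.
Q̄ = (S₀/π) × 0.960204 × [bracket] = (2571/π) × 0.960204 × 0.593679 = 466.52 W/m².
Daily total = Q̄ × 15.80 h × 3600 s/h = 466.52 × 15.80 × 3600 / 10⁶ = 26.54 MJ/m².

26.5 MJ/m²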